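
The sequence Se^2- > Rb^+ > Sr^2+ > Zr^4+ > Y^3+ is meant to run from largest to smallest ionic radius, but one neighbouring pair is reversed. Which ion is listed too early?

Zr^4+

Compare adjacent ions: Zr^4+ and Y^3+ share 36 electrons; the higher nuclear charge on Zr (Z=40) contracts it more, so Zr^4+ < Y^3+ — yet in this decreasing list Zr^4+ sits before Y^3+. Nothing else is reversed, so Zr^4+ should move one place to the right.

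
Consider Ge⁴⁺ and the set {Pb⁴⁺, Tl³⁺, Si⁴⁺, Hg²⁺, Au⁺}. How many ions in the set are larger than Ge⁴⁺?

Si⁴⁺ (Z=14, 10 e⁻), Ge⁴⁺ (Z=32, 28 e⁻), Pb⁴⁺ (Z=82, 78 e⁻), Tl³⁺ (Z=81, 78 e⁻), Hg²⁺ (Z=80, 78 e⁻), Au⁺ (Z=79, 78 e⁻). Si⁴⁺ < Ge⁴⁺ (same group, period 3 vs 4); Ge⁴⁺ < Pb⁴⁺ (same group, period 4 vs 6); Pb⁴⁺ < Tl³⁺ (both 78 e⁻, Z=82>81); Tl³⁺ < Hg²⁺ (both 78 e⁻, Z=81>80); Hg²⁺ < Au⁺ (isoelectronic, higher Z=80 is smaller).
Relative to Ge⁴⁺, the ions that are larger are Pb⁴⁺, Tl³⁺, Hg²⁺, Au⁺. So 4 are larger.

4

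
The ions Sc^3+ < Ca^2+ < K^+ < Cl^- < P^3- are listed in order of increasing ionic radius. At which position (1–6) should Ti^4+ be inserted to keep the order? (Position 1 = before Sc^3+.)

1

Isoelectronic series (18 e⁻ each). Size is set by nuclear charge: more protons means a smaller ion. Ti^4+ (Z=22), Sc^3+ (Z=21), Ca^2+ (Z=20), K^+ (Z=19), Cl^- (Z=17), P^3- (Z=15).
Merged order: Ti^4+ < Sc^3+ < Ca^2+ < K^+ < Cl^- < P^3- — Ti^4+ is number 1.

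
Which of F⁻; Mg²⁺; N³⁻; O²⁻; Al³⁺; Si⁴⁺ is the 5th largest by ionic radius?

Al³⁺

These species are isoelectronic with 10 electrons. The only difference is the number of protons: Si⁴⁺ (Z=14), Al³⁺ (Z=13), Mg²⁺ (Z=12), F⁻ (Z=9), O²⁻ (Z=8), N³⁻ (Z=7). The strongest nuclear pull (Si⁴⁺) gives the smallest ion.
So the order is Si⁴⁺ < Al³⁺ < Mg²⁺ < F⁻ < O²⁻ < N³⁻; the 5th-largest ion is Al³⁺.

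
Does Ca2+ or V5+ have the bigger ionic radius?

Ca2+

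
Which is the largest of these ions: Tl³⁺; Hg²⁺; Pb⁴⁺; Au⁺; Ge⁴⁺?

Tabulating Z and e⁻: Ge⁴⁺ (Z=32, 28 e⁻), Pb⁴⁺ (Z=82, 78 e⁻), Tl³⁺ (Z=81, 78 e⁻), Hg²⁺ (Z=80, 78 e⁻), Au⁺ (Z=79, 78 e⁻). Ge⁴⁺ < Pb⁴⁺ (same group, period 4 vs 6); Pb⁴⁺ < Tl³⁺ (both 78 e⁻, Z=82>81); Tl³⁺ < Hg²⁺ (isoelectronic, higher Z=81 is smaller); Hg²⁺ < Au⁺ (both 78 e⁻, Z=80>79).

Au⁺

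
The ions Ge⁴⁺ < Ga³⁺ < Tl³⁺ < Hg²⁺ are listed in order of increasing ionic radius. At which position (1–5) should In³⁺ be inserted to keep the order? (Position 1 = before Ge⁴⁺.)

3

Ge⁴⁺: 28 e⁻, Z=32, Ga³⁺: 28 e⁻, Z=31, In³⁺: 46 e⁻, Z=49, Tl³⁺: 78 e⁻, Z=81, Hg²⁺: 78 e⁻, Z=80. Ge⁴⁺ < Ga³⁺ (isoelectronic, higher Z=32 is smaller); Ga³⁺ < In³⁺ (same group, period 4 vs 5); In³⁺ < Tl³⁺ (same group, 1 shell fewer); Tl³⁺ < Hg²⁺ (isoelectronic, higher Z=81 is smaller).
Putting In³⁺ in gives Ge⁴⁺ < Ga³⁺ < In³⁺ < Tl³⁺ < Hg²⁺; it lands at slot 3.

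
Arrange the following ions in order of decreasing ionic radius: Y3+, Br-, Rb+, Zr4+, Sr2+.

Each ion has 36 electrons. The ranking follows nuclear charge in reverse — greater Z gives a smaller radius. Zr4+ (Z=40), Y3+ (Z=39), Sr2+ (Z=38), Rb+ (Z=37), Br- (Z=35).

Br- > Rb+ > Sr2+ > Y3+ > Zr4+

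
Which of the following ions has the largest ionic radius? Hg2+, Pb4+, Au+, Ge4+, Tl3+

Work out protons and electrons: Ge4+: 28 e⁻, Z=32, Pb4+: 78 e⁻, Z=82, Tl3+: 78 e⁻, Z=81, Hg2+: 78 e⁻, Z=80, Au+: 78 e⁻, Z=79. Ge4+ < Pb4+ (same group, period 4 vs 6); Pb4+ < Tl3+ (isoelectronic, higher Z=82 is smaller); Tl3+ < Hg2+ (both 78 e⁻, Z=81>80); Hg2+ < Au+ (isoelectronic, higher Z=80 is smaller).

Au+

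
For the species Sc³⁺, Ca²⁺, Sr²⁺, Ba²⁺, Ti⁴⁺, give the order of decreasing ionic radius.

Ba²⁺ > Sr²⁺ > Ca²⁺ > Sc³⁺ > Ti⁴⁺

Tabulating Z and e⁻: Ti⁴⁺ (Z=22, 18 e⁻), Sc³⁺ (Z=21, 18 e⁻), Ca²⁺ (Z=20, 18 e⁻), Sr²⁺ (Z=38, 36 e⁻), Ba²⁺ (Z=56, 54 e⁻). Ti⁴⁺ < Sc³⁺ (both 18 e⁻, Z=22>21); Sc³⁺ < Ca²⁺ (isoelectronic, higher Z=21 is smaller); Ca²⁺ < Sr²⁺ (same group, period 4 vs 5); Sr²⁺ < Ba²⁺ (same group, period 5 vs 6).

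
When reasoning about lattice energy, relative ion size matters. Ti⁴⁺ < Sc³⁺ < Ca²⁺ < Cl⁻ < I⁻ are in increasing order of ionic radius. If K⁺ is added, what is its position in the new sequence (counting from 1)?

Work out protons and electrons: Ti⁴⁺: 18 e⁻, Z=22, Sc³⁺: 18 e⁻, Z=21, Ca²⁺: 18 e⁻, Z=20, K⁺: 18 e⁻, Z=19, Cl⁻: 18 e⁻, Z=17, I⁻: 54 e⁻, Z=53. Ti⁴⁺ < Sc³⁺ (isoelectronic, higher Z=22 is smaller); Sc³⁺ < Ca²⁺ (isoelectronic, higher Z=21 is smaller); Ca²⁺ < K⁺ (both 18 e⁻, Z=20>19); K⁺ < Cl⁻ (both 18 e⁻, Z=19>17); Cl⁻ < I⁻ (same group, period 3 vs 5).
The complete sequence is Ti⁴⁺ < Sc³⁺ < Ca²⁺ < K⁺ < Cl⁻ < I⁻. K⁺ sits at position 4.

4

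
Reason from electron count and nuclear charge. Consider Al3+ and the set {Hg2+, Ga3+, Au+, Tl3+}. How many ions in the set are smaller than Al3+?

0

First list Z and electron count for each: Al3+ has 10 e⁻ (Z=13), Ga3+ has 28 e⁻ (Z=31), Tl3+ has 78 e⁻ (Z=81), Hg2+ has 78 e⁻ (Z=80), Au+ has 78 e⁻ (Z=79). Al3+ < Ga3+ (same group, period 3 vs 4); Ga3+ < Tl3+ (same group, period 4 vs 6); Tl3+ < Hg2+ (isoelectronic, higher Z=81 is smaller); Hg2+ < Au+ (isoelectronic, higher Z=80 is smaller).
Relative to Al3+, the ions that are smaller are none. That's 0.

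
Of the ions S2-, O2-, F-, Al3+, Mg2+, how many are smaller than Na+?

Al3+: 10 e⁻, Z=13, Mg2+: 10 e⁻, Z=12, Na+: 10 e⁻, Z=11, F-: 10 e⁻, Z=9, O2-: 10 e⁻, Z=8, S2-: 18 e⁻, Z=16. Al3+ < Mg2+ (isoelectronic, higher Z=13 is smaller); Mg2+ < Na+ (both 10 e⁻, Z=12>11); Na+ < F- (isoelectronic, higher Z=11 is smaller); F- < O2- (both 10 e⁻, Z=9>8); O2- < S2- (same group, 1 shell fewer).
Overall: Al3+ < Mg2+ < Na+ < F- < O2- < S2-. Na+ has 2 below it and 3 above. So 2 are smaller.

2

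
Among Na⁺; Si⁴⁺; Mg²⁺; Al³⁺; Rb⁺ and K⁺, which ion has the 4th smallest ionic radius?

Na⁺

Work out protons and electrons: Si⁴⁺ has 10 e⁻ (Z=14), Al³⁺ has 10 e⁻ (Z=13), Mg²⁺ has 10 e⁻ (Z=12), Na⁺ has 10 e⁻ (Z=11), K⁺ has 18 e⁻ (Z=19), Rb⁺ has 36 e⁻ (Z=37). Si⁴⁺ < Al³⁺ (both 10 e⁻, Z=14>13); Al³⁺ < Mg²⁺ (isoelectronic, higher Z=13 is smaller); Mg²⁺ < Na⁺ (both 10 e⁻, Z=12>11); Na⁺ < K⁺ (same group, period 3 vs 4); K⁺ < Rb⁺ (same group, period 4 vs 5).
That gives Si⁴⁺ < Al³⁺ < Mg²⁺ < Na⁺ < K⁺ < Rb⁺. From the smallest end, number 4 is Na⁺.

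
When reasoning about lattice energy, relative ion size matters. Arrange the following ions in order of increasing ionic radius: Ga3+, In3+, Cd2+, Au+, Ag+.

Work out protons and electrons: Ga3+ (Z=31, 28 e⁻), In3+ (Z=49, 46 e⁻), Cd2+ (Z=48, 46 e⁻), Ag+ (Z=47, 46 e⁻), Au+ (Z=79, 78 e⁻). Ga3+ < In3+ (same group, period 4 vs 5); In3+ < Cd2+ (both 46 e⁻, Z=49>48); Cd2+ < Ag+ (both 46 e⁻, Z=48>47); Ag+ < Au+ (same group, period 5 vs 6).

Ga3+ < In3+ < Cd2+ < Ag+ < Au+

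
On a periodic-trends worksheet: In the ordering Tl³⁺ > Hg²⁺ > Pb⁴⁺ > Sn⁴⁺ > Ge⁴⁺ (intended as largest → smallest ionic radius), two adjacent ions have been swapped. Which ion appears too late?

Compare adjacent ions: they are isoelectronic (78 e⁻) and Tl has more protons than Hg (81 vs 80), making Tl³⁺ smaller — yet in this decreasing list Tl³⁺ sits before Hg²⁺. Nothing else is reversed, so Hg²⁺ should move one place to the left.

Hg²⁺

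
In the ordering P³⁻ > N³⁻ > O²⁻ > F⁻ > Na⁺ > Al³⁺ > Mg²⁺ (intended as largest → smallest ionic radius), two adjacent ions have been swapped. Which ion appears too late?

Check each adjacent pair. Al³⁺ and Mg²⁺ are reversed: Al³⁺ and Mg²⁺ share 10 electrons; the higher nuclear charge on Al (Z=13) contracts it more, so Al³⁺ < Mg²⁺. No other neighbouring pair contradicts the periodic trends, so Mg²⁺ is the ion listed too late.

Mg²⁺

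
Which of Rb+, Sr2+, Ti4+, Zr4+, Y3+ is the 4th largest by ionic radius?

Zr4+

First list Z and electron count for each: Ti4+ has 18 e⁻ (Z=22), Zr4+ has 36 e⁻ (Z=40), Y3+ has 36 e⁻ (Z=39), Sr2+ has 36 e⁻ (Z=38), Rb+ has 36 e⁻ (Z=37). Ti4+ < Zr4+ (same group, 1 shell fewer); Zr4+ < Y3+ (isoelectronic, higher Z=40 is smaller); Y3+ < Sr2+ (isoelectronic, higher Z=39 is smaller); Sr2+ < Rb+ (isoelectronic, higher Z=38 is smaller).
Ordering: Ti4+ < Zr4+ < Y3+ < Sr2+ < Rb+. The 4th largest is Zr4+.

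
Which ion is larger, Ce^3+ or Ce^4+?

For a single element, ionic radius drops as positive charge rises — Ce^4+ < Ce^3+.

Ce^3+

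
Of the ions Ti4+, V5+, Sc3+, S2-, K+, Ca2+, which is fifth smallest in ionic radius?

K+

Isoelectronic series (18 e⁻ each). Size is set by nuclear charge: more protons means a smaller ion. V5+ (Z=23), Ti4+ (Z=22), Sc3+ (Z=21), Ca2+ (Z=20), K+ (Z=19), S2- (Z=16).
Full ascending order: V5+ < Ti4+ < Sc3+ < Ca2+ < K+ < S2-. Counting from the smallest, position 5 is K+.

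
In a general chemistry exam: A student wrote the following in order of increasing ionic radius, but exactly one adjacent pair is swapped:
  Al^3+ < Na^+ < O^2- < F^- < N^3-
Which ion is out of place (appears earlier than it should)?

O^2-

The pair O^2-, F^- is the wrong way round — F^- and O^2- share 10 electrons; the higher nuclear charge on F (Z=9) contracts it more, so F^- < O^2-. All other adjacent pairs agree with periodic trends, so O^2- is the misplaced ion.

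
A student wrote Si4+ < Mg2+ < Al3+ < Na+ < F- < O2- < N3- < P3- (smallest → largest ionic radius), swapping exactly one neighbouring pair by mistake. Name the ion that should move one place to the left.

Al3+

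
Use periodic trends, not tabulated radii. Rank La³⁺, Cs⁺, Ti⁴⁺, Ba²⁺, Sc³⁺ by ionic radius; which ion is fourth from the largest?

First list Z and electron count for each: Ti⁴⁺: 18 e⁻, Z=22, Sc³⁺: 18 e⁻, Z=21, La³⁺: 54 e⁻, Z=57, Ba²⁺: 54 e⁻, Z=56, Cs⁺: 54 e⁻, Z=55. Ti⁴⁺ < Sc³⁺ (isoelectronic, higher Z=22 is smaller); Sc³⁺ < La³⁺ (same group, 2 shells fewer); La³⁺ < Ba²⁺ (isoelectronic, higher Z=57 is smaller); Ba²⁺ < Cs⁺ (both 54 e⁻, Z=56>55).
Full ascending order: Ti⁴⁺ < Sc³⁺ < La³⁺ < Ba²⁺ < Cs⁺. Counting from the largest, position 4 is Sc³⁺.

Sc³⁺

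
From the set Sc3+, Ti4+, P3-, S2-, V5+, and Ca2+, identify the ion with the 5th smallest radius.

Isoelectronic series (18 e⁻ each). Size is set by nuclear charge: more protons means a smaller ion. V5+ (Z=23), Ti4+ (Z=22), Sc3+ (Z=21), Ca2+ (Z=20), S2- (Z=16), P3- (Z=15).
Full ascending order: V5+ < Ti4+ < Sc3+ < Ca2+ < S2- < P3-. Counting from the smallest, position 5 is S2-.

S2-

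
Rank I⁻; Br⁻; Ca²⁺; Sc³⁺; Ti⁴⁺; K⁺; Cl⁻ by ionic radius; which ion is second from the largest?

Br⁻

First list Z and electron count for each: Ti⁴⁺: 18 e⁻, Z=22, Sc³⁺: 18 e⁻, Z=21, Ca²⁺: 18 e⁻, Z=20, K⁺: 18 e⁻, Z=19, Cl⁻: 18 e⁻, Z=17, Br⁻: 36 e⁻, Z=35, I⁻: 54 e⁻, Z=53. Ti⁴⁺ < Sc³⁺ (both 18 e⁻, Z=22>21); Sc³⁺ < Ca²⁺ (both 18 e⁻, Z=21>20); Ca²⁺ < K⁺ (isoelectronic, higher Z=20 is smaller); K⁺ < Cl⁻ (both 18 e⁻, Z=19>17); Cl⁻ < Br⁻ (same group, period 3 vs 4); Br⁻ < I⁻ (same group, 1 shell fewer).
Full ascending order: Ti⁴⁺ < Sc³⁺ < Ca²⁺ < K⁺ < Cl⁻ < Br⁻ < I⁻. Counting from the largest, position 2 is Br⁻.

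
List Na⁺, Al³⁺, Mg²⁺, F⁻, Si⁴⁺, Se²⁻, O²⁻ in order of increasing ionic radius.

Si⁴⁺ < Al³⁺ < Mg²⁺ < Na⁺ < F⁻ < O²⁻ < Se²⁻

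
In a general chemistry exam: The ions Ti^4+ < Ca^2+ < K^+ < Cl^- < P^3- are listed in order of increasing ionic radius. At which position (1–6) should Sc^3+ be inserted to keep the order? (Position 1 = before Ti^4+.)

2

Isoelectronic series (18 e⁻ each). Size is set by nuclear charge: more protons means a smaller ion. Ti^4+ (Z=22), Sc^3+ (Z=21), Ca^2+ (Z=20), K^+ (Z=19), Cl^- (Z=17), P^3- (Z=15).
Merged order: Ti^4+ < Sc^3+ < Ca^2+ < K^+ < Cl^- < P^3- — Sc^3+ is number 2.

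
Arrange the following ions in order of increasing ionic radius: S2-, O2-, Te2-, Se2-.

All are in the same group with charge -2. Radius grows down the group as n (the outermost shell) increases.

O2- < S2- < Se2- < Te2-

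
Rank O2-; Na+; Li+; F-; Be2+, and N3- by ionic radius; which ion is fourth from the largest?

Na+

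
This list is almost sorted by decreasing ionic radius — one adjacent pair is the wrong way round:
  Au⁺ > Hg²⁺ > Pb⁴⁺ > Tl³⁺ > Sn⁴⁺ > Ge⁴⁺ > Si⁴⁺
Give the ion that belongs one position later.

Pb⁴⁺

Compare adjacent ions: they are isoelectronic (78 e⁻) and Pb has more protons than Tl (82 vs 81), making Pb⁴⁺ smaller — yet in this decreasing list Pb⁴⁺ sits before Tl³⁺. Nothing else is reversed, so Pb⁴⁺ should move one place to the right.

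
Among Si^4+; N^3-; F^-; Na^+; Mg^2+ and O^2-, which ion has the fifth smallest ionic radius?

O^2-

These species are isoelectronic with 10 electrons. The only difference is the number of protons: Si^4+ (Z=14), Mg^2+ (Z=12), Na^+ (Z=11), F^- (Z=9), O^2- (Z=8), N^3- (Z=7). The strongest nuclear pull (Si^4+) gives the smallest ion.
So the order is Si^4+ < Mg^2+ < Na^+ < F^- < O^2- < N^3-; the 5th-smallest ion is O^2-.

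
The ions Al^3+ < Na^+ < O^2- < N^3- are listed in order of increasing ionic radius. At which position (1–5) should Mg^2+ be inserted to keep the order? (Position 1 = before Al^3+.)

2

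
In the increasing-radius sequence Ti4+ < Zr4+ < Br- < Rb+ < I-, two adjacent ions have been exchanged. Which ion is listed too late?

Rb+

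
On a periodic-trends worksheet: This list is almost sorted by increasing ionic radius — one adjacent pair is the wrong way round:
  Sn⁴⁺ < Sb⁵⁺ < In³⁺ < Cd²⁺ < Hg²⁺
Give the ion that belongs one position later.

Check each adjacent pair. Sn⁴⁺ and Sb⁵⁺ are reversed: they are isoelectronic (46 e⁻) and Sb has more protons than Sn (51 vs 50), making Sb⁵⁺ smaller. No other neighbouring pair contradicts the periodic trends, so Sn⁴⁺ is the ion listed too early.

Sn⁴⁺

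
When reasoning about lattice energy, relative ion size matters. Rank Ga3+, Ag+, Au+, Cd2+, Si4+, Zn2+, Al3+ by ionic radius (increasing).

Si4+ < Al3+ < Ga3+ < Zn2+ < Cd2+ < Ag+ < Au+

Electron counts and nuclear charges: Si4+ has 10 e⁻ (Z=14), Al3+ has 10 e⁻ (Z=13), Ga3+ has 28 e⁻ (Z=31), Zn2+ has 28 e⁻ (Z=30), Cd2+ has 46 e⁻ (Z=48), Ag+ has 46 e⁻ (Z=47), Au+ has 78 e⁻ (Z=79). Si4+ < Al3+ (both 10 e⁻, Z=14>13); Al3+ < Ga3+ (same group, period 3 vs 4); Ga3+ < Zn2+ (isoelectronic, higher Z=31 is smaller); Zn2+ < Cd2+ (same group, 1 shell fewer); Cd2+ < Ag+ (isoelectronic, higher Z=48 is smaller); Ag+ < Au+ (same group, 1 shell fewer).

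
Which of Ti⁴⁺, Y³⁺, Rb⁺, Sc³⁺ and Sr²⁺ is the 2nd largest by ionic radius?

Electron counts and nuclear charges: Ti⁴⁺ (Z=22, 18 e⁻), Sc³⁺ (Z=21, 18 e⁻), Y³⁺ (Z=39, 36 e⁻), Sr²⁺ (Z=38, 36 e⁻), Rb⁺ (Z=37, 36 e⁻). Ti⁴⁺ < Sc³⁺ (isoelectronic, higher Z=22 is smaller); Sc³⁺ < Y³⁺ (same group, 1 shell fewer); Y³⁺ < Sr²⁺ (both 36 e⁻, Z=39>38); Sr²⁺ < Rb⁺ (isoelectronic, higher Z=38 is smaller).
So the order is Ti⁴⁺ < Sc³⁺ < Y³⁺ < Sr²⁺ < Rb⁺; the 2nd-largest ion is Sr²⁺.

Sr²⁺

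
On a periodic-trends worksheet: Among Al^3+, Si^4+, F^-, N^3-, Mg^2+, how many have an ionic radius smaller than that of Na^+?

These species are isoelectronic with 10 electrons. The only difference is the number of protons: Si^4+ (Z=14), Al^3+ (Z=13), Mg^2+ (Z=12), Na^+ (Z=11), F^- (Z=9), N^3- (Z=7). The strongest nuclear pull (Si^4+) gives the smallest ion.
Placing each against Na^+: smaller — Si^4+, Al^3+, Mg^2+; larger — F^-, N^3-. Count: 3.

3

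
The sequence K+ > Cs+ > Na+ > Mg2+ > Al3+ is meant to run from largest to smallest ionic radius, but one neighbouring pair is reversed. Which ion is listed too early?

K+

Compare adjacent ions: same group and charge — period 4 sits above period 6, so K+ is smaller — yet in this decreasing list K+ sits before Cs+. Nothing else is reversed, so K+ should move one place to the right.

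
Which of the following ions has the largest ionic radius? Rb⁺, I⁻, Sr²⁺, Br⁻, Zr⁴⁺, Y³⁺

Zr⁴⁺ (Z=40, 36 e⁻), Y³⁺ (Z=39, 36 e⁻), Sr²⁺ (Z=38, 36 e⁻), Rb⁺ (Z=37, 36 e⁻), Br⁻ (Z=35, 36 e⁻), I⁻ (Z=53, 54 e⁻). Zr⁴⁺ < Y³⁺ (both 36 e⁻, Z=40>39); Y³⁺ < Sr²⁺ (isoelectronic, higher Z=39 is smaller); Sr²⁺ < Rb⁺ (isoelectronic, higher Z=38 is smaller); Rb⁺ < Br⁻ (isoelectronic, higher Z=37 is smaller); Br⁻ < I⁻ (same group, 1 shell fewer).

I⁻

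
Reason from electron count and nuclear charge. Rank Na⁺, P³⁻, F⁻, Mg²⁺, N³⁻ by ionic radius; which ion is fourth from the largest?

Na⁺

First list Z and electron count for each: Mg²⁺ has 10 e⁻ (Z=12), Na⁺ has 10 e⁻ (Z=11), F⁻ has 10 e⁻ (Z=9), N³⁻ has 10 e⁻ (Z=7), P³⁻ has 18 e⁻ (Z=15). Mg²⁺ < Na⁺ (both 10 e⁻, Z=12>11); Na⁺ < F⁻ (isoelectronic, higher Z=11 is smaller); F⁻ < N³⁻ (both 10 e⁻, Z=9>7); N³⁻ < P³⁻ (same group, period 2 vs 3).
Full ascending order: Mg²⁺ < Na⁺ < F⁻ < N³⁻ < P³⁻. Counting from the largest, position 4 is Na⁺.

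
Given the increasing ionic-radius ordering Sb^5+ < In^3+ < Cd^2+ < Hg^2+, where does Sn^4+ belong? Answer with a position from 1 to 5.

2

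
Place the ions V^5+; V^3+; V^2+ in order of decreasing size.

V^2+ > V^3+ > V^5+

For a single element, ionic radius drops as positive charge rises — V^5+ < V^2+.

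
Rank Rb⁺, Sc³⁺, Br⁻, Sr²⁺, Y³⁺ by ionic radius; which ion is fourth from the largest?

Sc³⁺ (Z=21, 18 e⁻), Y³⁺ (Z=39, 36 e⁻), Sr²⁺ (Z=38, 36 e⁻), Rb⁺ (Z=37, 36 e⁻), Br⁻ (Z=35, 36 e⁻). Sc³⁺ < Y³⁺ (same group, 1 shell fewer); Y³⁺ < Sr²⁺ (isoelectronic, higher Z=39 is smaller); Sr²⁺ < Rb⁺ (isoelectronic, higher Z=38 is smaller); Rb⁺ < Br⁻ (isoelectronic, higher Z=37 is smaller).
Full ascending order: Sc³⁺ < Y³⁺ < Sr²⁺ < Rb⁺ < Br⁻. Counting from the largest, position 4 is Y³⁺.

Y³⁺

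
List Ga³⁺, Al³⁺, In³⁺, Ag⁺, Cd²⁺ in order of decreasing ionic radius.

First list Z and electron count for each: Al³⁺ (Z=13, 10 e⁻), Ga³⁺ (Z=31, 28 e⁻), In³⁺ (Z=49, 46 e⁻), Cd²⁺ (Z=48, 46 e⁻), Ag⁺ (Z=47, 46 e⁻). Al³⁺ < Ga³⁺ (same group, 1 shell fewer); Ga³⁺ < In³⁺ (same group, period 4 vs 5); In³⁺ < Cd²⁺ (both 46 e⁻, Z=49>48); Cd²⁺ < Ag⁺ (isoelectronic, higher Z=48 is smaller).

Ag⁺ > Cd²⁺ > In³⁺ > Ga³⁺ > Al³⁺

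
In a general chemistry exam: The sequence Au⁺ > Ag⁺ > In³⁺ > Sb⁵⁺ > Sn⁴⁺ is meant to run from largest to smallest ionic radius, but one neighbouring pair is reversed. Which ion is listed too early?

Sb⁵⁺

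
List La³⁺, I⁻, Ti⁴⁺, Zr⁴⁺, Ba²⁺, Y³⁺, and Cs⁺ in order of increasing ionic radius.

Electron counts and nuclear charges: Ti⁴⁺: 18 e⁻, Z=22, Zr⁴⁺: 36 e⁻, Z=40, Y³⁺: 36 e⁻, Z=39, La³⁺: 54 e⁻, Z=57, Ba²⁺: 54 e⁻, Z=56, Cs⁺: 54 e⁻, Z=55, I⁻: 54 e⁻, Z=53. Ti⁴⁺ < Zr⁴⁺ (same group, period 4 vs 5); Zr⁴⁺ < Y³⁺ (both 36 e⁻, Z=40>39); Y³⁺ < La³⁺ (same group, period 5 vs 6); La³⁺ < Ba²⁺ (both 54 e⁻, Z=57>56); Ba²⁺ < Cs⁺ (both 54 e⁻, Z=56>55); Cs⁺ < I⁻ (isoelectronic, higher Z=55 is smaller).

Ti⁴⁺ < Zr⁴⁺ < Y³⁺ < La³⁺ < Ba²⁺ < Cs⁺ < I⁻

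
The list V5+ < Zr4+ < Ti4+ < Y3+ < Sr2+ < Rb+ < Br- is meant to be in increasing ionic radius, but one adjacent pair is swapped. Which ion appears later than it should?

Compare adjacent ions: Ti4+ and Zr4+ are in one column with the same charge; the lighter period-4 ion has one fewer shell and is smaller — yet in this increasing list Zr4+ sits before Ti4+. Nothing else is reversed, so Ti4+ should move one place to the left.

Ti4+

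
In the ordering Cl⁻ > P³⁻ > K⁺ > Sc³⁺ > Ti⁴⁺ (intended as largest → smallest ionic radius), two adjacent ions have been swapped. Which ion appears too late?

Check each adjacent pair. Cl⁻ and P³⁻ are reversed: both have 18 electrons but Z(Cl)=17 > Z(P)=15, so Cl⁻ should be the smaller of the two. No other neighbouring pair contradicts the periodic trends, so P³⁻ is the ion listed too late.

P³⁻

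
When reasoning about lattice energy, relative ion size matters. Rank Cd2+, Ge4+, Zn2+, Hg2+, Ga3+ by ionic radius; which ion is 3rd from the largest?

Electron counts and nuclear charges: Ge4+ has 28 e⁻ (Z=32), Ga3+ has 28 e⁻ (Z=31), Zn2+ has 28 e⁻ (Z=30), Cd2+ has 46 e⁻ (Z=48), Hg2+ has 78 e⁻ (Z=80). Ge4+ < Ga3+ (isoelectronic, higher Z=32 is smaller); Ga3+ < Zn2+ (isoelectronic, higher Z=31 is smaller); Zn2+ < Cd2+ (same group, 1 shell fewer); Cd2+ < Hg2+ (same group, period 5 vs 6).
Ordering: Ge4+ < Ga3+ < Zn2+ < Cd2+ < Hg2+. The 3rd largest is Zn2+.

Zn2+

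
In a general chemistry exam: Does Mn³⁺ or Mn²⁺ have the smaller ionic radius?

Mn³⁺

Same element, different charge: the more highly charged cation has fewer electrons and a greater effective nuclear charge per electron, making Mn³⁺ the smallest.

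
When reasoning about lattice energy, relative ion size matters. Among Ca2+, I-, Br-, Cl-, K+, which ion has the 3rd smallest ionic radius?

Cl-

Electron counts and nuclear charges: Ca2+ (Z=20, 18 e⁻), K+ (Z=19, 18 e⁻), Cl- (Z=17, 18 e⁻), Br- (Z=35, 36 e⁻), I- (Z=53, 54 e⁻). Ca2+ < K+ (both 18 e⁻, Z=20>19); K+ < Cl- (both 18 e⁻, Z=19>17); Cl- < Br- (same group, 1 shell fewer); Br- < I- (same group, 1 shell fewer).
Full ascending order: Ca2+ < K+ < Cl- < Br- < I-. Counting from the smallest, position 3 is Cl-.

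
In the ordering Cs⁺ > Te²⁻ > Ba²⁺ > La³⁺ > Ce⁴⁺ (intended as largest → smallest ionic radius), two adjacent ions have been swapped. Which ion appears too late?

The pair Cs⁺, Te²⁻ is the wrong way round — they are isoelectronic (54 e⁻) and Cs has more protons than Te (55 vs 52), making Cs⁺ smaller. All other adjacent pairs agree with periodic trends, so Te²⁻ is the misplaced ion.

Te²⁻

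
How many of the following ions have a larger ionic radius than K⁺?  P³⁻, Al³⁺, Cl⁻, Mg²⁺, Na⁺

Electron counts and nuclear charges: Al³⁺ has 10 e⁻ (Z=13), Mg²⁺ has 10 e⁻ (Z=12), Na⁺ has 10 e⁻ (Z=11), K⁺ has 18 e⁻ (Z=19), Cl⁻ has 18 e⁻ (Z=17), P³⁻ has 18 e⁻ (Z=15). Al³⁺ < Mg²⁺ (both 10 e⁻, Z=13>12); Mg²⁺ < Na⁺ (isoelectronic, higher Z=12 is smaller); Na⁺ < K⁺ (same group, 1 shell fewer); K⁺ < Cl⁻ (isoelectronic, higher Z=19 is smaller); Cl⁻ < P³⁻ (isoelectronic, higher Z=17 is smaller).
Overall: Al³⁺ < Mg²⁺ < Na⁺ < K⁺ < Cl⁻ < P³⁻. K⁺ has 3 below it and 2 above. That's 2.

2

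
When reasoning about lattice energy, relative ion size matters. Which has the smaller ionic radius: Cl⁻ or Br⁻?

Cl⁻

These ions sit in one column with identical charge. Each step down the periodic table adds a principal shell, increasing the radius.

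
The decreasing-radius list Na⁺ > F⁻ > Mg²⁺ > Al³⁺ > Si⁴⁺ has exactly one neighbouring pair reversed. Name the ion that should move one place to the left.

The pair Na⁺, F⁻ is the wrong way round — Na⁺ and F⁻ share 10 electrons; the higher nuclear charge on Na (Z=11) contracts it more, so Na⁺ < F⁻. All other adjacent pairs agree with periodic trends, so F⁻ is the misplaced ion.

F⁻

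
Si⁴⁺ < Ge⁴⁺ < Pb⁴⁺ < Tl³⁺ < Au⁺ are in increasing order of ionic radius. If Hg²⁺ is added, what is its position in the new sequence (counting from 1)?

5

First list Z and electron count for each: Si⁴⁺: 10 e⁻, Z=14, Ge⁴⁺: 28 e⁻, Z=32, Pb⁴⁺: 78 e⁻, Z=82, Tl³⁺: 78 e⁻, Z=81, Hg²⁺: 78 e⁻, Z=80, Au⁺: 78 e⁻, Z=79. Si⁴⁺ < Ge⁴⁺ (same group, 1 shell fewer); Ge⁴⁺ < Pb⁴⁺ (same group, 2 shells fewer); Pb⁴⁺ < Tl³⁺ (both 78 e⁻, Z=82>81); Tl³⁺ < Hg²⁺ (isoelectronic, higher Z=81 is smaller); Hg²⁺ < Au⁺ (isoelectronic, higher Z=80 is smaller).
Putting Hg²⁺ in gives Si⁴⁺ < Ge⁴⁺ < Pb⁴⁺ < Tl³⁺ < Hg²⁺ < Au⁺; it lands at slot 5.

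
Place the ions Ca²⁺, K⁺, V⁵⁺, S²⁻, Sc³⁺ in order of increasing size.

V⁵⁺ < Sc³⁺ < Ca²⁺ < K⁺ < S²⁻

All of these have 18 electrons (isoelectronic). With the same electron cloud, the ion with the most protons pulls it in tightest. Nuclear charges: V⁵⁺ (Z=23), Sc³⁺ (Z=21), Ca²⁺ (Z=20), K⁺ (Z=19), S²⁻ (Z=16). Highest Z is smallest.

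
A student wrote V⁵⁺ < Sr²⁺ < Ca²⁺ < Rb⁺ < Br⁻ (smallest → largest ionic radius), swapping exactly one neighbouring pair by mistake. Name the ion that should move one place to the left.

Ca²⁺

Compare adjacent ions: both in group 2 with the same charge; Ca²⁺ (period 4) has the smaller radius — yet in this increasing list Sr²⁺ sits before Ca²⁺. Nothing else is reversed, so Ca²⁺ should move one place to the left.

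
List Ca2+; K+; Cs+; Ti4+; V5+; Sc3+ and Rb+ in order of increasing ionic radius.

V5+ < Ti4+ < Sc3+ < Ca2+ < K+ < Rb+ < Cs+

V5+ (Z=23, 18 e⁻), Ti4+ (Z=22, 18 e⁻), Sc3+ (Z=21, 18 e⁻), Ca2+ (Z=20, 18 e⁻), K+ (Z=19, 18 e⁻), Rb+ (Z=37, 36 e⁻), Cs+ (Z=55, 54 e⁻). V5+ < Ti4+ (isoelectronic, higher Z=23 is smaller); Ti4+ < Sc3+ (isoelectronic, higher Z=22 is smaller); Sc3+ < Ca2+ (both 18 e⁻, Z=21>20); Ca2+ < K+ (both 18 e⁻, Z=20>19); K+ < Rb+ (same group, 1 shell fewer); Rb+ < Cs+ (same group, 1 shell fewer).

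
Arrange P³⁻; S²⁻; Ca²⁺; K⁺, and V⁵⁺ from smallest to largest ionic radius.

These species are isoelectronic with 18 electrons. The only difference is the number of protons: V⁵⁺ (Z=23), Ca²⁺ (Z=20), K⁺ (Z=19), S²⁻ (Z=16), P³⁻ (Z=15). The strongest nuclear pull (V⁵⁺) gives the smallest ion.

V⁵⁺ < Ca²⁺ < K⁺ < S²⁻ < P³⁻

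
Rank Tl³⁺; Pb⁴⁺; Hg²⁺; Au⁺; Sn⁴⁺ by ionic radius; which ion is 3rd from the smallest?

Tl³⁺

Sn⁴⁺ (Z=50, 46 e⁻), Pb⁴⁺ (Z=82, 78 e⁻), Tl³⁺ (Z=81, 78 e⁻), Hg²⁺ (Z=80, 78 e⁻), Au⁺ (Z=79, 78 e⁻). Sn⁴⁺ < Pb⁴⁺ (same group, 1 shell fewer); Pb⁴⁺ < Tl³⁺ (isoelectronic, higher Z=82 is smaller); Tl³⁺ < Hg²⁺ (both 78 e⁻, Z=81>80); Hg²⁺ < Au⁺ (both 78 e⁻, Z=80>79).
Ordering: Sn⁴⁺ < Pb⁴⁺ < Tl³⁺ < Hg²⁺ < Au⁺. The 3rd smallest is Tl³⁺.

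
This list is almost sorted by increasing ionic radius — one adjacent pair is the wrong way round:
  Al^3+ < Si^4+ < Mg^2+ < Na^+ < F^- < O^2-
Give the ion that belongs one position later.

Al^3+

Scanning neighbour by neighbour, only Al^3+/Si^4+ violates a trend: both have 10 electrons but Z(Si)=14 > Z(Al)=13, so Si^4+ should be the smaller of the two. That makes Al^3+ the one sitting a position early relative to where it belongs.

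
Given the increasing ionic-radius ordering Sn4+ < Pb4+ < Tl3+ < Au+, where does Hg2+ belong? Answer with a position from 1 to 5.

Electron counts and nuclear charges: Sn4+ (Z=50, 46 e⁻), Pb4+ (Z=82, 78 e⁻), Tl3+ (Z=81, 78 e⁻), Hg2+ (Z=80, 78 e⁻), Au+ (Z=79, 78 e⁻). Sn4+ < Pb4+ (same group, 1 shell fewer); Pb4+ < Tl3+ (isoelectronic, higher Z=82 is smaller); Tl3+ < Hg2+ (isoelectronic, higher Z=81 is smaller); Hg2+ < Au+ (isoelectronic, higher Z=80 is smaller).
Putting Hg2+ in gives Sn4+ < Pb4+ < Tl3+ < Hg2+ < Au+; it lands at slot 4.

4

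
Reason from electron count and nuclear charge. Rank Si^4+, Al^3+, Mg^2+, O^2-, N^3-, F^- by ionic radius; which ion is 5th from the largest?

Al^3+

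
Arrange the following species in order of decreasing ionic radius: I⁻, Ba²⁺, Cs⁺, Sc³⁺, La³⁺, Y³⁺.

I⁻ > Cs⁺ > Ba²⁺ > La³⁺ > Y³⁺ > Sc³⁺

Electron counts and nuclear charges: Sc³⁺ has 18 e⁻ (Z=21), Y³⁺ has 36 e⁻ (Z=39), La³⁺ has 54 e⁻ (Z=57), Ba²⁺ has 54 e⁻ (Z=56), Cs⁺ has 54 e⁻ (Z=55), I⁻ has 54 e⁻ (Z=53). Sc³⁺ < Y³⁺ (same group, period 4 vs 5); Y³⁺ < La³⁺ (same group, period 5 vs 6); La³⁺ < Ba²⁺ (both 54 e⁻, Z=57>56); Ba²⁺ < Cs⁺ (both 54 e⁻, Z=56>55); Cs⁺ < I⁻ (isoelectronic, higher Z=55 is smaller).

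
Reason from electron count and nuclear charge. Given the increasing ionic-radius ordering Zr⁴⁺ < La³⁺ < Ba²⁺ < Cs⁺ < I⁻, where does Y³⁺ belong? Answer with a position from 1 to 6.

2

Electron counts and nuclear charges: Zr⁴⁺ has 36 e⁻ (Z=40), Y³⁺ has 36 e⁻ (Z=39), La³⁺ has 54 e⁻ (Z=57), Ba²⁺ has 54 e⁻ (Z=56), Cs⁺ has 54 e⁻ (Z=55), I⁻ has 54 e⁻ (Z=53). Zr⁴⁺ < Y³⁺ (both 36 e⁻, Z=40>39); Y³⁺ < La³⁺ (same group, 1 shell fewer); La³⁺ < Ba²⁺ (both 54 e⁻, Z=57>56); Ba²⁺ < Cs⁺ (isoelectronic, higher Z=56 is smaller); Cs⁺ < I⁻ (both 54 e⁻, Z=55>53).
Putting Y³⁺ in gives Zr⁴⁺ < Y³⁺ < La³⁺ < Ba²⁺ < Cs⁺ < I⁻; it lands at slot 2.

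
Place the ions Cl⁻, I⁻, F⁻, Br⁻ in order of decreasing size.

Same group, same charge. Going down the group adds an extra shell of electrons, so the ion gets larger: F⁻ is highest in the group and smallest.

I⁻ > Br⁻ > Cl⁻ > F⁻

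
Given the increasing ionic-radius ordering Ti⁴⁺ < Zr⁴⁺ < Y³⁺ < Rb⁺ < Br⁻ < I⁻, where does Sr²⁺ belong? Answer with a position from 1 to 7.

First list Z and electron count for each: Ti⁴⁺ (Z=22, 18 e⁻), Zr⁴⁺ (Z=40, 36 e⁻), Y³⁺ (Z=39, 36 e⁻), Sr²⁺ (Z=38, 36 e⁻), Rb⁺ (Z=37, 36 e⁻), Br⁻ (Z=35, 36 e⁻), I⁻ (Z=53, 54 e⁻). Ti⁴⁺ < Zr⁴⁺ (same group, 1 shell fewer); Zr⁴⁺ < Y³⁺ (both 36 e⁻, Z=40>39); Y³⁺ < Sr²⁺ (both 36 e⁻, Z=39>38); Sr²⁺ < Rb⁺ (isoelectronic, higher Z=38 is smaller); Rb⁺ < Br⁻ (isoelectronic, higher Z=37 is smaller); Br⁻ < I⁻ (same group, 1 shell fewer).
Merged order: Ti⁴⁺ < Zr⁴⁺ < Y³⁺ < Sr²⁺ < Rb⁺ < Br⁻ < I⁻ — Sr²⁺ is number 4.

4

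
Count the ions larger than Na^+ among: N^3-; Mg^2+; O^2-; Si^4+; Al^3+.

2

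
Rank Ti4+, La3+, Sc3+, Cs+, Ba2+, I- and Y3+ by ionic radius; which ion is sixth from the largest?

Sc3+

Ti4+ has 18 e⁻ (Z=22), Sc3+ has 18 e⁻ (Z=21), Y3+ has 36 e⁻ (Z=39), La3+ has 54 e⁻ (Z=57), Ba2+ has 54 e⁻ (Z=56), Cs+ has 54 e⁻ (Z=55), I- has 54 e⁻ (Z=53). Ti4+ < Sc3+ (isoelectronic, higher Z=22 is smaller); Sc3+ < Y3+ (same group, 1 shell fewer); Y3+ < La3+ (same group, 1 shell fewer); La3+ < Ba2+ (both 54 e⁻, Z=57>56); Ba2+ < Cs+ (isoelectronic, higher Z=56 is smaller); Cs+ < I- (isoelectronic, higher Z=55 is smaller).
That gives Ti4+ < Sc3+ < Y3+ < La3+ < Ba2+ < Cs+ < I-. From the largest end, number 6 is Sc3+.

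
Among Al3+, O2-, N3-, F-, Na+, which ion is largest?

N3-

Each ion has 10 electrons. The ranking follows nuclear charge in reverse — greater Z gives a smaller radius. Al3+ (Z=13), Na+ (Z=11), F- (Z=9), O2- (Z=8), N3- (Z=7).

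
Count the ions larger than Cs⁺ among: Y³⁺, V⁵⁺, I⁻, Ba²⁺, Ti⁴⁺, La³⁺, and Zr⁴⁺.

V⁵⁺ has 18 e⁻ (Z=23), Ti⁴⁺ has 18 e⁻ (Z=22), Zr⁴⁺ has 36 e⁻ (Z=40), Y³⁺ has 36 e⁻ (Z=39), La³⁺ has 54 e⁻ (Z=57), Ba²⁺ has 54 e⁻ (Z=56), Cs⁺ has 54 e⁻ (Z=55), I⁻ has 54 e⁻ (Z=53). V⁵⁺ < Ti⁴⁺ (isoelectronic, higher Z=23 is smaller); Ti⁴⁺ < Zr⁴⁺ (same group, 1 shell fewer); Zr⁴⁺ < Y³⁺ (isoelectronic, higher Z=40 is smaller); Y³⁺ < La³⁺ (same group, 1 shell fewer); La³⁺ < Ba²⁺ (both 54 e⁻, Z=57>56); Ba²⁺ < Cs⁺ (isoelectronic, higher Z=56 is smaller); Cs⁺ < I⁻ (both 54 e⁻, Z=55>53).
Ordering all of them (including Cs⁺) by radius gives V⁵⁺ < Ti⁴⁺ < Zr⁴⁺ < Y³⁺ < La³⁺ < Ba²⁺ < Cs⁺ < I⁻. Count: 1.

1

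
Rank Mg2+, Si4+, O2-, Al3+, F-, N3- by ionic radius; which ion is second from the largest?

O2-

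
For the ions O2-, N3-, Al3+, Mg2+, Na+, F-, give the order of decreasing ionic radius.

N3- > O2- > F- > Na+ > Mg2+ > Al3+

These species are isoelectronic with 10 electrons. The only difference is the number of protons: Al3+ (Z=13), Mg2+ (Z=12), Na+ (Z=11), F- (Z=9), O2- (Z=8), N3- (Z=7). The strongest nuclear pull (Al3+) gives the smallest ion.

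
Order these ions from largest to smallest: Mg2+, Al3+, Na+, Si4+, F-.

F- > Na+ > Mg2+ > Al3+ > Si4+

Each ion has 10 electrons. The ranking follows nuclear charge in reverse — greater Z gives a smaller radius. Si4+ (Z=14), Al3+ (Z=13), Mg2+ (Z=12), Na+ (Z=11), F- (Z=9).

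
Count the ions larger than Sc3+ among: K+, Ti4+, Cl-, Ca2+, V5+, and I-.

Tabulating Z and e⁻: V5+ (Z=23, 18 e⁻), Ti4+ (Z=22, 18 e⁻), Sc3+ (Z=21, 18 e⁻), Ca2+ (Z=20, 18 e⁻), K+ (Z=19, 18 e⁻), Cl- (Z=17, 18 e⁻), I- (Z=53, 54 e⁻). V5+ < Ti4+ (isoelectronic, higher Z=23 is smaller); Ti4+ < Sc3+ (isoelectronic, higher Z=22 is smaller); Sc3+ < Ca2+ (isoelectronic, higher Z=21 is smaller); Ca2+ < K+ (both 18 e⁻, Z=20>19); K+ < Cl- (both 18 e⁻, Z=19>17); Cl- < I- (same group, period 3 vs 5).
Relative to Sc3+, the ions that are larger are Ca2+, K+, Cl-, I-. Count: 4.

4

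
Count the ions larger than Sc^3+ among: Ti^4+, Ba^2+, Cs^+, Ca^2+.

3

Electron counts and nuclear charges: Ti^4+ has 18 e⁻ (Z=22), Sc^3+ has 18 e⁻ (Z=21), Ca^2+ has 18 e⁻ (Z=20), Ba^2+ has 54 e⁻ (Z=56), Cs^+ has 54 e⁻ (Z=55). Ti^4+ < Sc^3+ (isoelectronic, higher Z=22 is smaller); Sc^3+ < Ca^2+ (isoelectronic, higher Z=21 is smaller); Ca^2+ < Ba^2+ (same group, 2 shells fewer); Ba^2+ < Cs^+ (both 54 e⁻, Z=56>55).
Relative to Sc^3+, the ions that are larger are Ca^2+, Ba^2+, Cs^+. Count: 3.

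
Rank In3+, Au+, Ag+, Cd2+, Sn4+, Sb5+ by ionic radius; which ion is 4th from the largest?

In3+

Electron counts and nuclear charges: Sb5+ (Z=51, 46 e⁻), Sn4+ (Z=50, 46 e⁻), In3+ (Z=49, 46 e⁻), Cd2+ (Z=48, 46 e⁻), Ag+ (Z=47, 46 e⁻), Au+ (Z=79, 78 e⁻). Sb5+ < Sn4+ (both 46 e⁻, Z=51>50); Sn4+ < In3+ (isoelectronic, higher Z=50 is smaller); In3+ < Cd2+ (both 46 e⁻, Z=49>48); Cd2+ < Ag+ (both 46 e⁻, Z=48>47); Ag+ < Au+ (same group, 1 shell fewer).
Full ascending order: Sb5+ < Sn4+ < In3+ < Cd2+ < Ag+ < Au+. Counting from the largest, position 4 is In3+.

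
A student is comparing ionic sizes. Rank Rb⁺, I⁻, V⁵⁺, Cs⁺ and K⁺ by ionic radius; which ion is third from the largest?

Rb⁺

V⁵⁺ (Z=23, 18 e⁻), K⁺ (Z=19, 18 e⁻), Rb⁺ (Z=37, 36 e⁻), Cs⁺ (Z=55, 54 e⁻), I⁻ (Z=53, 54 e⁻). V⁵⁺ < K⁺ (isoelectronic, higher Z=23 is smaller); K⁺ < Rb⁺ (same group, period 4 vs 5); Rb⁺ < Cs⁺ (same group, period 5 vs 6); Cs⁺ < I⁻ (both 54 e⁻, Z=55>53).
So the order is V⁵⁺ < K⁺ < Rb⁺ < Cs⁺ < I⁻; the 3rd-largest ion is Rb⁺.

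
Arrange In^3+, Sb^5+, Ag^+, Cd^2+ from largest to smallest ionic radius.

Ag^+ > Cd^2+ > In^3+ > Sb^5+

These species are isoelectronic with 46 electrons. The only difference is the number of protons: Sb^5+ (Z=51), In^3+ (Z=49), Cd^2+ (Z=48), Ag^+ (Z=47). The strongest nuclear pull (Sb^5+) gives the smallest ion.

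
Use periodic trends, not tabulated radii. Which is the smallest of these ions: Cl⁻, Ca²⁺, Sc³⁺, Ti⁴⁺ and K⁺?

All of these have 18 electrons (isoelectronic). With the same electron cloud, the ion with the most protons pulls it in tightest. Nuclear charges: Ti⁴⁺ (Z=22), Sc³⁺ (Z=21), Ca²⁺ (Z=20), K⁺ (Z=19), Cl⁻ (Z=17). Highest Z is smallest.

Ti⁴⁺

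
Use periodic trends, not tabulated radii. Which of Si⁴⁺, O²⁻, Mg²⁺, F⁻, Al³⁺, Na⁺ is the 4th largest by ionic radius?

Each ion has 10 electrons. The ranking follows nuclear charge in reverse — greater Z gives a smaller radius. Si⁴⁺ (Z=14), Al³⁺ (Z=13), Mg²⁺ (Z=12), Na⁺ (Z=11), F⁻ (Z=9), O²⁻ (Z=8).
So the order is Si⁴⁺ < Al³⁺ < Mg²⁺ < Na⁺ < F⁻ < O²⁻; the 4th-largest ion is Mg²⁺.

Mg²⁺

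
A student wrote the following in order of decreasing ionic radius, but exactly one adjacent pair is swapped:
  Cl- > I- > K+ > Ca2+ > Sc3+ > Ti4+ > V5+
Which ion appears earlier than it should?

Scanning neighbour by neighbour, only Cl-/I- violates a trend: both in group 17 with the same charge; Cl- (period 3) has the smaller radius. That makes Cl- the one sitting a position early relative to where it belongs.

Cl-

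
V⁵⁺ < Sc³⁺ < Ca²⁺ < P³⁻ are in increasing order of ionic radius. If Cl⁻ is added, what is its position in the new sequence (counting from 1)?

These species are isoelectronic with 18 electrons. The only difference is the number of protons: V⁵⁺ (Z=23), Sc³⁺ (Z=21), Ca²⁺ (Z=20), Cl⁻ (Z=17), P³⁻ (Z=15). The strongest nuclear pull (V⁵⁺) gives the smallest ion.
Merged order: V⁵⁺ < Sc³⁺ < Ca²⁺ < Cl⁻ < P³⁻ — Cl⁻ is number 4.

4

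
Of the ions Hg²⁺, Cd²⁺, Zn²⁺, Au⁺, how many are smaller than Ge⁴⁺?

0

Tabulating Z and e⁻: Ge⁴⁺: 28 e⁻, Z=32, Zn²⁺: 28 e⁻, Z=30, Cd²⁺: 46 e⁻, Z=48, Hg²⁺: 78 e⁻, Z=80, Au⁺: 78 e⁻, Z=79. Ge⁴⁺ < Zn²⁺ (both 28 e⁻, Z=32>30); Zn²⁺ < Cd²⁺ (same group, period 4 vs 5); Cd²⁺ < Hg²⁺ (same group, 1 shell fewer); Hg²⁺ < Au⁺ (isoelectronic, higher Z=80 is smaller).
Ordering all of them (including Ge⁴⁺) by radius gives Ge⁴⁺ < Zn²⁺ < Cd²⁺ < Hg²⁺ < Au⁺. So 0 are smaller.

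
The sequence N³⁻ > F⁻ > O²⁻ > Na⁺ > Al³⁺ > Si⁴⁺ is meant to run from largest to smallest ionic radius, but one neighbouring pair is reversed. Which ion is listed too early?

F⁻

Scanning neighbour by neighbour, only F⁻/O²⁻ violates a trend: both have 10 electrons but Z(F)=9 > Z(O)=8, so F⁻ should be the smaller of the two. That makes F⁻ the one sitting a position early relative to where it belongs.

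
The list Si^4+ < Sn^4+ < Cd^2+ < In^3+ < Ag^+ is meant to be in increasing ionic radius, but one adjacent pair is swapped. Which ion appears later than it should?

In^3+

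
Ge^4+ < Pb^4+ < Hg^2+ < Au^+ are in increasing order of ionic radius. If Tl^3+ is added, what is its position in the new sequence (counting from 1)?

3

Ge^4+: 28 e⁻, Z=32, Pb^4+: 78 e⁻, Z=82, Tl^3+: 78 e⁻, Z=81, Hg^2+: 78 e⁻, Z=80, Au^+: 78 e⁻, Z=79. Ge^4+ < Pb^4+ (same group, 2 shells fewer); Pb^4+ < Tl^3+ (both 78 e⁻, Z=82>81); Tl^3+ < Hg^2+ (isoelectronic, higher Z=81 is smaller); Hg^2+ < Au^+ (both 78 e⁻, Z=80>79).
The complete sequence is Ge^4+ < Pb^4+ < Tl^3+ < Hg^2+ < Au^+. Tl^3+ sits at position 3.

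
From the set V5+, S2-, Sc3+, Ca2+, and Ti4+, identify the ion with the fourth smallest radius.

Ca2+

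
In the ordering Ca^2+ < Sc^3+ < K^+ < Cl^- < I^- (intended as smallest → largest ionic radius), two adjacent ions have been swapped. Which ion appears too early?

Ca^2+

The pair Ca^2+, Sc^3+ is the wrong way round — they are isoelectronic (18 e⁻) and Sc has more protons than Ca (21 vs 20), making Sc^3+ smaller. All other adjacent pairs agree with periodic trends, so Ca^2+ is the misplaced ion.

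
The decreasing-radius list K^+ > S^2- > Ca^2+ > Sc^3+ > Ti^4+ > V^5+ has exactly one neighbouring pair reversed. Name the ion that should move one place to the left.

Compare adjacent ions: K^+ and S^2- share 18 electrons; the higher nuclear charge on K (Z=19) contracts it more, so K^+ < S^2- — yet in this decreasing list K^+ sits before S^2-. Nothing else is reversed, so S^2- should move one place to the left.

S^2-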